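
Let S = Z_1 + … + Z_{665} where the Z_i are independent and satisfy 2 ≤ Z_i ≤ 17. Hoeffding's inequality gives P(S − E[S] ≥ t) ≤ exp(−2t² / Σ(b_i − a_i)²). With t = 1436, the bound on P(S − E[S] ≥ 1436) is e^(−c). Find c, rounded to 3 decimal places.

27.564

Σ(b_i − a_i)² = 665·(15)² = 149625.
c = 2t²/149625 = 2·1436²/149625 = 27.5635.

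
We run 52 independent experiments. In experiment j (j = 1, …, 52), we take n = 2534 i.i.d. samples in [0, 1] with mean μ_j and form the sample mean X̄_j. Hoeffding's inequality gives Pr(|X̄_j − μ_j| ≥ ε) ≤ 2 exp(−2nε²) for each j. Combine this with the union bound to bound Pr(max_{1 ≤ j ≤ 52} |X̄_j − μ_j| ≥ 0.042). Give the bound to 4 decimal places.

0.0136

Per-experiment Hoeffding bound: 2·exp(−2·2534·0.042²) = 2·exp(−8.93995) = 0.00026209.
Union bound over 52 events: 52·0.00026209 = 0.01363.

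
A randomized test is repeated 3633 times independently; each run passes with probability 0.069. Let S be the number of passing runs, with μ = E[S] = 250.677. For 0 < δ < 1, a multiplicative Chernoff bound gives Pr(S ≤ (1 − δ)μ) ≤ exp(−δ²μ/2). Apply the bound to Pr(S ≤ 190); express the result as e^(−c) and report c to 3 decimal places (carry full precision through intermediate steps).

Write 190 = (1 − δ)μ, so δ = 1 − 190/250.677 = 0.2420525…
Then the exponent is δ²μ/2 = (μ − 190)²/(2μ) = 7.343510.

7.344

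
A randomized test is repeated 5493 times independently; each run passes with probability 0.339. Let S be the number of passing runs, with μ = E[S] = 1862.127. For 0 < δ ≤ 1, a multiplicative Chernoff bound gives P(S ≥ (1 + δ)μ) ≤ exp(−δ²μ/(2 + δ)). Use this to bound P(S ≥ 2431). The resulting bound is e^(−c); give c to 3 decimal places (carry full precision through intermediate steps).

Write 2431 = (1 + δ)μ, so δ = 2431/1862.127 − 1 = 0.3054963…
Then the exponent is δ²μ/(2 + δ) = (2431 − μ)² / (μ·(2 + δ)) = 75.380134.

75.380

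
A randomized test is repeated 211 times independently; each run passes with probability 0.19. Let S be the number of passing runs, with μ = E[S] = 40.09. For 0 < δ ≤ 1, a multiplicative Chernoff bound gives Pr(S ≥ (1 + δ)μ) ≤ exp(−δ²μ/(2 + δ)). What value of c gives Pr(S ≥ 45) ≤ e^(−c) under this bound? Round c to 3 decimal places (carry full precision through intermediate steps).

Write 45 = (1 + δ)μ, so δ = 45/40.09 − 1 = 0.1224744…
Then the exponent is δ²μ/(2 + δ) = (45 − μ)² / (μ·(2 + δ)) = 0.283325.

0.283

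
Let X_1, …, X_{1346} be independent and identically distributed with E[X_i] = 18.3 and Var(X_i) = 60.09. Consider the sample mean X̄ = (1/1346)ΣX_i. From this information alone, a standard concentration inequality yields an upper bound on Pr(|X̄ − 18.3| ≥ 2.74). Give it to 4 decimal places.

With mean and variance of each term known, Chebyshev's inequality bounds the deviation of the sum (or sample mean).
Var(X̄) = Var(X_i)/n = 60.09/1346 = 0.044643.
Chebyshev: Pr(|X̄ − 18.3| ≥ 2.74) ≤ Var(X̄)/(2.74)² = 60.09/(1346·2.74²) = 0.0059.

0.0059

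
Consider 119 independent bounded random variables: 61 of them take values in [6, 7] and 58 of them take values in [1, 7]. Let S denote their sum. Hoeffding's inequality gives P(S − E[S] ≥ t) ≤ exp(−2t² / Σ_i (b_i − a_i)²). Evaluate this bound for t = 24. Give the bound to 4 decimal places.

0.5850

Σ(b_i − a_i)² = 61·1² + 58·6² = 2149.
Exponent = 2·24² / 2149 = 0.53606.
Bound = exp(−0.53606) = 0.58505.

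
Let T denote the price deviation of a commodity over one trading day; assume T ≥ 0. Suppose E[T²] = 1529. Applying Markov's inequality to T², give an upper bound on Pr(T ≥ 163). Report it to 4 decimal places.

0.0575

Since T ≥ 0, the event {T ≥ 163} is the same as {T² ≥ 26569}.
Markov's inequality applied to T² gives Pr(T² ≥ 26569) ≤ E[T²]/26569 = 1529/26569 = 0.0575.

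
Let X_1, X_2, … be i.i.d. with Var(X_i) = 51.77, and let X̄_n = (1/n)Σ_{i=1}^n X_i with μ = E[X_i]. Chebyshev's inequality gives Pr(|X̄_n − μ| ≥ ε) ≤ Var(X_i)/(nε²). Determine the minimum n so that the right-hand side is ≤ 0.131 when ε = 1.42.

Require 51.77/(n·1.42²) ≤ 0.131, i.e. n ≥ 51.77/(0.131·1.42²) = 195.988.
The smallest integer n is 196.

196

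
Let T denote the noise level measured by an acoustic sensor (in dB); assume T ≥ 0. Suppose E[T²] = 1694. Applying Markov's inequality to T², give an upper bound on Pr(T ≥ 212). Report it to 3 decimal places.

Since T ≥ 0, the event {T ≥ 212} is the same as {T² ≥ 44944}.
Markov's inequality applied to T² gives Pr(T² ≥ 44944) ≤ E[T²]/44944 = 1694/44944 = 0.0377.

0.038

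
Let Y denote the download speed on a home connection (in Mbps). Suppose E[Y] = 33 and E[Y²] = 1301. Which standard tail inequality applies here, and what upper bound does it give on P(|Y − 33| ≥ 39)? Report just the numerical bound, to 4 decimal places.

The first two moments determine the variance, so Chebyshev's inequality is the sharpest standard bound available.
Var(Y) = E[Y²] − (E[Y])² = 1301 − 1089 = 212.
Chebyshev's inequality: P(|Y − μ| ≥ t) ≤ Var(Y)/t² = 212/1521 = 0.1394.

0.1394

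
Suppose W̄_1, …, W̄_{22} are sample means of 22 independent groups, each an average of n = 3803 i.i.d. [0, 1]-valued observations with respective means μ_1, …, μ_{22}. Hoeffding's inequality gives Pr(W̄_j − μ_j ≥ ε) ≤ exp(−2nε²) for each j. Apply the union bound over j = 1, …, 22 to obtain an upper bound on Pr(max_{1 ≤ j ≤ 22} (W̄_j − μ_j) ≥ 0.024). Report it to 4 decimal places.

0.2753

Per-experiment Hoeffding bound: exp(−2·3803·0.024²) = exp(−4.38106) = 0.012512.
Union bound over 22 events: 22·0.012512 = 0.27527.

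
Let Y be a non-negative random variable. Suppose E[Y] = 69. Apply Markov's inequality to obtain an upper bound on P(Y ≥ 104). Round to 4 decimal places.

0.6635

Markov's inequality: for a non-negative random variable, P(Y ≥ a) ≤ E[Y]/a.
Here E[Y] = 69 and a = 104, so the bound is 69/104 = 0.6635.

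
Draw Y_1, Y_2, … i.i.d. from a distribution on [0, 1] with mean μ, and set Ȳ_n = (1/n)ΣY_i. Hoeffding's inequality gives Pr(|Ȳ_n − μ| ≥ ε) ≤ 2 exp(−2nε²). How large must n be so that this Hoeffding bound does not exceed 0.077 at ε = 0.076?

282

Require 2·exp(−2nε²) ≤ 0.077, i.e. 2nε² ≥ ln(2/0.077) = 3.257097.
So n ≥ 3.257097 / (2·0.076²) = 281.951.
The smallest integer n is 282.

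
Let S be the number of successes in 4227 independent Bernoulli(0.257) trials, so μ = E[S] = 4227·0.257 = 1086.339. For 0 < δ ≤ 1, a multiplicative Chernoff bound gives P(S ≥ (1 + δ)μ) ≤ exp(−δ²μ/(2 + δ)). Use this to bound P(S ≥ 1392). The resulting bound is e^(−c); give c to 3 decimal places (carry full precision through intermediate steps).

37.698

Write 1392 = (1 + δ)μ, so δ = 1392/1086.339 − 1 = 0.281368…
Then the exponent is δ²μ/(2 + δ) = (1392 − μ)² / (μ·(2 + δ)) = 37.698090.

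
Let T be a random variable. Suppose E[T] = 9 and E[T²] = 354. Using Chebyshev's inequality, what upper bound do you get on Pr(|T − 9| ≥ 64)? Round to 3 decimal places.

0.067

Var(T) = E[T²] − (E[T])² = 354 − 81 = 273.
Chebyshev's inequality: Pr(|T − μ| ≥ t) ≤ Var(T)/t² = 273/4096 = 0.0667.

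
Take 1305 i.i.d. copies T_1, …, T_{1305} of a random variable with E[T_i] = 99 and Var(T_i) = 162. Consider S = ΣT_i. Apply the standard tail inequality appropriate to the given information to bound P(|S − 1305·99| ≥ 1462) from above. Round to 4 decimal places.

With mean and variance of each term known, Chebyshev's inequality bounds the deviation of the sum (or sample mean).
Var(S) = n·Var(T_i) = 1305·162 = 211410.
Chebyshev: P(|S − 1305·99| ≥ 1462) ≤ Var(S)/1462² = 211410/2137444 = 0.0989.

0.0989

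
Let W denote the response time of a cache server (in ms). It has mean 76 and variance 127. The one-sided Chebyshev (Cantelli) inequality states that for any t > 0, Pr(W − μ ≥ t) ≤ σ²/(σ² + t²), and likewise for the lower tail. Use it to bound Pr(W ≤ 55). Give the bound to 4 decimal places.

Here σ² = 127 and t = 21, so σ² + t² = 568.
Cantelli's bound: 127/568 = 0.2236.

0.2236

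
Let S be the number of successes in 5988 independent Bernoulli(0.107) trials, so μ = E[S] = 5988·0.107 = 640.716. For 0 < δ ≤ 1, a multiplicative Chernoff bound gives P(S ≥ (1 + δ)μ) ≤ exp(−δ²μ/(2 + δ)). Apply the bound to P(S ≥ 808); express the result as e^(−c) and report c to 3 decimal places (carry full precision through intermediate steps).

Write 808 = (1 + δ)μ, so δ = 808/640.716 − 1 = 0.2610892…
Then the exponent is δ²μ/(2 + δ) = (808 − μ)² / (μ·(2 + δ)) = 19.316372.

19.316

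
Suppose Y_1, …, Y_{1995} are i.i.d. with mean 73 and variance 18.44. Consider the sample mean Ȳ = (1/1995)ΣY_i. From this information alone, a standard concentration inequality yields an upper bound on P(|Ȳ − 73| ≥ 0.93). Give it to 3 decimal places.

With mean and variance of each term known, Chebyshev's inequality bounds the deviation of the sum (or sample mean).
Var(Ȳ) = Var(Y_i)/n = 18.44/1995 = 0.0092431.
Chebyshev: P(|Ȳ − 73| ≥ 0.93) ≤ Var(Ȳ)/(0.93)² = 18.44/(1995·0.93²) = 0.0107.

0.011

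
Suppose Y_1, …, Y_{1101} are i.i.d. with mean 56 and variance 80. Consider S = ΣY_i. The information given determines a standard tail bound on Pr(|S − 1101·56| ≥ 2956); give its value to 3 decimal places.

With mean and variance of each term known, Chebyshev's inequality bounds the deviation of the sum (or sample mean).
Var(S) = n·Var(Y_i) = 1101·80 = 88080.
Chebyshev: Pr(|S − 1101·56| ≥ 2956) ≤ Var(S)/2956² = 88080/8737936 = 0.0101.

0.010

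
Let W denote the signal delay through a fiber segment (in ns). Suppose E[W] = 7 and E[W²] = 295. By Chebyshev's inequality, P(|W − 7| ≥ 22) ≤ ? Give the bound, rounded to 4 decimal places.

0.5083

Var(W) = E[W²] − (E[W])² = 295 − 49 = 246.
Chebyshev's inequality: P(|W − μ| ≥ t) ≤ Var(W)/t² = 246/484 = 0.5083.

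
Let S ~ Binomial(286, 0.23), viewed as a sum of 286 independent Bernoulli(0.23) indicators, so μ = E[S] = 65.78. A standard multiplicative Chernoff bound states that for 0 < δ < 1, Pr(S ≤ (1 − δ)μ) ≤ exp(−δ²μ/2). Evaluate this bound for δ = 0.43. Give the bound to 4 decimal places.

0.0023

Exponent = δ²μ/2 = 0.43²·65.78/2 = 6.0814.
Bound = exp(−6.0814) = 0.00229.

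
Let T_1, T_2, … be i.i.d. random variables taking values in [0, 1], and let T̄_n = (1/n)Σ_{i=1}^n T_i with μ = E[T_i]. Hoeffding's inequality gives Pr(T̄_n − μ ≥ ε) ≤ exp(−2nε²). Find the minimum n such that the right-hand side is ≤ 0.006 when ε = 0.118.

184

Require exp(−2nε²) ≤ 0.006, i.e. 2nε² ≥ ln(1/0.006) = 5.115996.
So n ≥ 5.115996 / (2·0.118²) = 183.711.
The smallest integer n is 184.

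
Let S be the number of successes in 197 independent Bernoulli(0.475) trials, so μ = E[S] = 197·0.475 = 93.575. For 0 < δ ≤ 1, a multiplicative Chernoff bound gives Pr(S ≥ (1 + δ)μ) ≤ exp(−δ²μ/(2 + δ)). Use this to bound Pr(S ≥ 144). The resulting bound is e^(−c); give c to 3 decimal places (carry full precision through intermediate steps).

Write 144 = (1 + δ)μ, so δ = 144/93.575 − 1 = 0.5388726…
Then the exponent is δ²μ/(2 + δ) = (144 − μ)² / (μ·(2 + δ)) = 10.702644.

10.703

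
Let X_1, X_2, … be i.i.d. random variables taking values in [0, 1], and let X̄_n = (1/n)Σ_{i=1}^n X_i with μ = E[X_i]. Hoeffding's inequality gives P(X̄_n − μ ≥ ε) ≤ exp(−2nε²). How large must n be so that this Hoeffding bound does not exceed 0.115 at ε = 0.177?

Require exp(−2nε²) ≤ 0.115, i.e. 2nε² ≥ ln(1/0.115) = 2.162823.
So n ≥ 2.162823 / (2·0.177²) = 34.518.
The smallest integer n is 35.

35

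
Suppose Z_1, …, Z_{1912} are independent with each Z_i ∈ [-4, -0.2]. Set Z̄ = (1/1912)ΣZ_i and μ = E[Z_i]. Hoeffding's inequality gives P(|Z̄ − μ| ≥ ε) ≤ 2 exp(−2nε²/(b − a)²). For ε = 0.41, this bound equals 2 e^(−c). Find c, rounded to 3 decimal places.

44.516

c = 2nε²/(b − a)² = 2·1912·0.41² / 3.8² = 44.5162.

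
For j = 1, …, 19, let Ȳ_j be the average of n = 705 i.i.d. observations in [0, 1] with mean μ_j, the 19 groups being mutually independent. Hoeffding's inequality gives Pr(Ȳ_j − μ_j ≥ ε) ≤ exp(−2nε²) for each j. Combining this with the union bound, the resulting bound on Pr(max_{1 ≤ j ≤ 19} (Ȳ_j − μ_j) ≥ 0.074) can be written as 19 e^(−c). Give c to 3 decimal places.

Union bound over the 19 events: Pr(max_{1 ≤ j ≤ 19} (Ȳ_j − μ_j) ≥ 0.074) ≤ 19·exp(−2nε²) = 19 exp(−2·705·0.074²).
So c = 2·705·0.074² = 7.7212.

7.721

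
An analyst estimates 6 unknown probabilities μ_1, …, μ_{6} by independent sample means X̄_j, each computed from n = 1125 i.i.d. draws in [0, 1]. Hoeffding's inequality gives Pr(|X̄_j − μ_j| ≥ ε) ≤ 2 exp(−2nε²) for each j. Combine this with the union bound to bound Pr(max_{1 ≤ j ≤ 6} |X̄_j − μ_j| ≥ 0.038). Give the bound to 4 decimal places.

Per-experiment Hoeffding bound: 2·exp(−2·1125·0.038²) = 2·exp(−3.24900) = 0.077626.
Union bound over 6 events: 6·0.077626 = 0.46576.

0.4658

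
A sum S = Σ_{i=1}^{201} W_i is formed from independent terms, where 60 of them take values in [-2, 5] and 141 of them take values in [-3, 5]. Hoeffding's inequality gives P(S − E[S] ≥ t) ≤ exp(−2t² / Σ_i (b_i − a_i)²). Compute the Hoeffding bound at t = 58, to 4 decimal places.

Σ(b_i − a_i)² = 60·7² + 141·8² = 11964.
Exponent = 2·58² / 11964 = 0.56235.
Bound = exp(−0.56235) = 0.56987.

0.5699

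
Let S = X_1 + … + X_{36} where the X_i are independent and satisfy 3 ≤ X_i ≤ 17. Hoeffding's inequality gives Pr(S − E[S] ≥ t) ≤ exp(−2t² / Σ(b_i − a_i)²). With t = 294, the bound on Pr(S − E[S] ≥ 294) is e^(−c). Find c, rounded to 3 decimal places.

24.500

Σ(b_i − a_i)² = 36·(14)² = 7056.
c = 2t²/7056 = 2·294²/7056 = 24.5000.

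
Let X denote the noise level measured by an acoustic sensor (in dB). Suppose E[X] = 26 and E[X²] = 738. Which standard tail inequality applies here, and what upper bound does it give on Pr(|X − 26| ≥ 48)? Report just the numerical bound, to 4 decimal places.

The first two moments determine the variance, so Chebyshev's inequality is the sharpest standard bound available.
Var(X) = E[X²] − (E[X])² = 738 − 676 = 62.
Chebyshev's inequality: Pr(|X − μ| ≥ t) ≤ Var(X)/t² = 62/2304 = 0.0269.

0.0269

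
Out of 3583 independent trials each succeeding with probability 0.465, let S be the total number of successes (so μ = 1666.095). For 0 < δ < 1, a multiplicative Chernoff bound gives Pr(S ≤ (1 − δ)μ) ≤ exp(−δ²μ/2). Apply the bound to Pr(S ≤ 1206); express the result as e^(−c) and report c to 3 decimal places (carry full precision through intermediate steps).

63.528

Write 1206 = (1 − δ)μ, so δ = 1 − 1206/1666.095 = 0.2761517…
Then the exponent is δ²μ/2 = (μ − 1206)²/(2μ) = 63.528013.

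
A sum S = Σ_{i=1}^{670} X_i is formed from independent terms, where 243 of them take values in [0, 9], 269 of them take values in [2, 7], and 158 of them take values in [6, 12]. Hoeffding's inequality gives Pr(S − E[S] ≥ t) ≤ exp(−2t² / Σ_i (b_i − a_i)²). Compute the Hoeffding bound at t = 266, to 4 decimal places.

0.0122

Σ(b_i − a_i)² = 243·9² + 269·5² + 158·6² = 32096.
Exponent = 2·266² / 32096 = 4.40902.
Bound = exp(−4.40902) = 0.01217.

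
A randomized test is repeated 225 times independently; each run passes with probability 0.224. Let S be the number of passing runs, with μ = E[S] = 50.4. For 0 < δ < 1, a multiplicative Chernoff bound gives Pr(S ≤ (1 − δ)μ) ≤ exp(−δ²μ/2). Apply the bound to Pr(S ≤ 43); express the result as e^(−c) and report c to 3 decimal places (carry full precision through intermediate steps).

0.543

Write 43 = (1 − δ)μ, so δ = 1 − 43/50.4 = 0.1468254…
Then the exponent is δ²μ/2 = (μ − 43)²/(2μ) = 0.543254.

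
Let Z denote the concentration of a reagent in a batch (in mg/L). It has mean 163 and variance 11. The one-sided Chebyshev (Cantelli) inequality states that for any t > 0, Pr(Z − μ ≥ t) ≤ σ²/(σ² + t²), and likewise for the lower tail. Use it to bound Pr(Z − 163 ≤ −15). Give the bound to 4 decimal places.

Here σ² = 11 and t = 15, so σ² + t² = 236.
Cantelli's bound: 11/236 = 0.0466.

0.0466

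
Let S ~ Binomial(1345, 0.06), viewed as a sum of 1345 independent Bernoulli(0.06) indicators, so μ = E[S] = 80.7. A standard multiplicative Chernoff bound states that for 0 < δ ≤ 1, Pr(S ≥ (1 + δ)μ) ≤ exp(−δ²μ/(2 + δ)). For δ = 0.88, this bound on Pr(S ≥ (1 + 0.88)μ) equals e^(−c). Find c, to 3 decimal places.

21.699

c = δ²μ/(2 + δ) = 0.88²·80.7/(2 + 0.88) = 21.6993.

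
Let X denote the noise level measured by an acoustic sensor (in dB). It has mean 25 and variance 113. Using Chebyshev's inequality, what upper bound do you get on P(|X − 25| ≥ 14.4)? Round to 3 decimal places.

0.545

Chebyshev: P(|X − μ| ≥ t) ≤ Var(X)/t².
Bound = 113 / 207.36 = 0.5449.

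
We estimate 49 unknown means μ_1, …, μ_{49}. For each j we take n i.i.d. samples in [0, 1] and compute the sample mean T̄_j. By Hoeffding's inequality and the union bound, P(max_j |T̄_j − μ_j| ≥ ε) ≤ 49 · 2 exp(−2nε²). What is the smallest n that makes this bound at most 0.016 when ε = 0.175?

143

Need 2·49·exp(−2nε²) ≤ 0.016, i.e. exp(−2nε²) ≤ 0.016/98.
So 2nε² ≥ ln(98/0.016) = 8.720134.
Hence n ≥ 8.720134/(2·0.175²) = 142.370.
The smallest integer n is 143.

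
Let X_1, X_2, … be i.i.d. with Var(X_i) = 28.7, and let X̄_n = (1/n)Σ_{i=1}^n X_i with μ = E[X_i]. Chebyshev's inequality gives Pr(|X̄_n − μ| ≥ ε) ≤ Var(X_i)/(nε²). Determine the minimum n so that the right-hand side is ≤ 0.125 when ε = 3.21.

Require 28.7/(n·3.21²) ≤ 0.125, i.e. n ≥ 28.7/(0.125·3.21²) = 22.282.
The smallest integer n is 23.

23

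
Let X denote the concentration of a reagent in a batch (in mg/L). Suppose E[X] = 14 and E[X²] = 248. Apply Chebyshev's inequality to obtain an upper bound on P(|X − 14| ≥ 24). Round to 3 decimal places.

0.090

Var(X) = E[X²] − (E[X])² = 248 − 196 = 52.
Chebyshev's inequality: P(|X − μ| ≥ t) ≤ Var(X)/t² = 52/576 = 0.0903.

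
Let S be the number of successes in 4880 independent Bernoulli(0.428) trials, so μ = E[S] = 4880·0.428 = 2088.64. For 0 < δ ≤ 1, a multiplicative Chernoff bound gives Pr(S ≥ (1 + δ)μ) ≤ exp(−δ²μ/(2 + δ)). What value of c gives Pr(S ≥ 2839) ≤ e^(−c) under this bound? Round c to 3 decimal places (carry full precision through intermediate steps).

Write 2839 = (1 + δ)μ, so δ = 2839/2088.64 − 1 = 0.3592577…
Then the exponent is δ²μ/(2 + δ) = (2839 − μ)² / (μ·(2 + δ)) = 114.261620.

114.262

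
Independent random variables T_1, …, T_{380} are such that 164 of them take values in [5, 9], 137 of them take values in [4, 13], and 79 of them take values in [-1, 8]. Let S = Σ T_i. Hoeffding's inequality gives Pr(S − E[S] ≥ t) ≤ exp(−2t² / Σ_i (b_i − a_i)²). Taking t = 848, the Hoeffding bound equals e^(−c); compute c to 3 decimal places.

Σ(b_i − a_i)² = 164·4² + 137·9² + 79·9² = 20120.
c = 2t² / 20120 = 2·848² / 20120 = 71.4815.

71.482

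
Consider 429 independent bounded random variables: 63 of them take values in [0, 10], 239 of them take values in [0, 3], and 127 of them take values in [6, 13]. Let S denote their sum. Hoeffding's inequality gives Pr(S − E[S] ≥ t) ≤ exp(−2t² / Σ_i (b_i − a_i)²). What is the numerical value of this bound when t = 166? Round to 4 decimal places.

0.0234

Σ(b_i − a_i)² = 63·10² + 239·3² + 127·7² = 14674.
Exponent = 2·166² / 14674 = 3.75576.
Bound = exp(−3.75576) = 0.02338.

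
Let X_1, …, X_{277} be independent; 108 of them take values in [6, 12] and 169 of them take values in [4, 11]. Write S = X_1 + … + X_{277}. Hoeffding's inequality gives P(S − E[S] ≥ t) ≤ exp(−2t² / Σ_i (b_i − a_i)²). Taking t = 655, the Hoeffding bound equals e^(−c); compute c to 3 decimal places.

Σ(b_i − a_i)² = 108·6² + 169·7² = 12169.
c = 2t² / 12169 = 2·655² / 12169 = 70.5111.

70.511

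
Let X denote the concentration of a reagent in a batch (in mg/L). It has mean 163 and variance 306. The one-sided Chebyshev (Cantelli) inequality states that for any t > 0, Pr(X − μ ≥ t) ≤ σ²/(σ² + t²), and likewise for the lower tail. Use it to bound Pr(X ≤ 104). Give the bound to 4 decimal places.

Here σ² = 306 and t = 59, so σ² + t² = 3787.
Cantelli's bound: 306/3787 = 0.0808.

0.0808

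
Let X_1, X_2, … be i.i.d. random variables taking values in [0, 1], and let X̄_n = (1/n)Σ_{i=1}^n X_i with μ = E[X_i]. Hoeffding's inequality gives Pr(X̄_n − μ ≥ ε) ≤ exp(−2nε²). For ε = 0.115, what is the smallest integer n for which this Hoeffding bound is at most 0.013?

165

Require exp(−2nε²) ≤ 0.013, i.e. 2nε² ≥ ln(1/0.013) = 4.342806.
So n ≥ 4.342806 / (2·0.115²) = 164.189.
The smallest integer n is 165.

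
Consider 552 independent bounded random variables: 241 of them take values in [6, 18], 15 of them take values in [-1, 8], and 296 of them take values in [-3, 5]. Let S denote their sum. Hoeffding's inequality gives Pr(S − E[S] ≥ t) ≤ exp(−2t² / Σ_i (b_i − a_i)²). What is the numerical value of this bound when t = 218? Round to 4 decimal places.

0.1768

Σ(b_i − a_i)² = 241·12² + 15·9² + 296·8² = 54863.
Exponent = 2·218² / 54863 = 1.73246.
Bound = exp(−1.73246) = 0.17685.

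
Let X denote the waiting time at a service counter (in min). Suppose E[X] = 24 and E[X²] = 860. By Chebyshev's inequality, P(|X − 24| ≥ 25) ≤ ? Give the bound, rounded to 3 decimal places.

Var(X) = E[X²] − (E[X])² = 860 − 576 = 284.
Chebyshev's inequality: P(|X − μ| ≥ t) ≤ Var(X)/t² = 284/625 = 0.4544.

0.454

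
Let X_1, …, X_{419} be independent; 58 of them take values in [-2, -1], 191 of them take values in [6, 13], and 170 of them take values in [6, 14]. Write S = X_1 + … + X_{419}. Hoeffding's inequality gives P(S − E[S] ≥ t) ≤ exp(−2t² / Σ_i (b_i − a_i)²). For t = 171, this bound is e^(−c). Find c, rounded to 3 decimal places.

2.881

Σ(b_i − a_i)² = 58·1² + 191·7² + 170·8² = 20297.
c = 2t² / 20297 = 2·171² / 20297 = 2.8813.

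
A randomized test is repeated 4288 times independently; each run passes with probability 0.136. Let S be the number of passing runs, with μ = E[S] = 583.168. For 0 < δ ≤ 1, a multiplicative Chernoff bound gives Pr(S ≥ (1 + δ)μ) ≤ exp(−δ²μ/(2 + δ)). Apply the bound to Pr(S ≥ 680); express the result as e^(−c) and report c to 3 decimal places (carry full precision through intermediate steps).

7.423

Write 680 = (1 + δ)μ, so δ = 680/583.168 − 1 = 0.1660448…
Then the exponent is δ²μ/(2 + δ) = (680 − μ)² / (μ·(2 + δ)) = 7.422953.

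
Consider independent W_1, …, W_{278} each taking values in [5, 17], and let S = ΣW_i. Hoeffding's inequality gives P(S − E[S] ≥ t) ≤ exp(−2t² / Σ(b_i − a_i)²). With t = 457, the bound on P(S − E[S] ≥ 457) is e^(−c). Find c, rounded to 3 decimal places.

Σ(b_i − a_i)² = 278·(12)² = 40032.
c = 2t²/40032 = 2·457²/40032 = 10.4341.

10.434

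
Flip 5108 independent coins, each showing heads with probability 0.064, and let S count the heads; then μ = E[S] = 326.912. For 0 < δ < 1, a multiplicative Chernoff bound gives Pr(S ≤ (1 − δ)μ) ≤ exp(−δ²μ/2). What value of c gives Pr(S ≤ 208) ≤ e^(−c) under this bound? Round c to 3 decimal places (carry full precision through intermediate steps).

Write 208 = (1 − δ)μ, so δ = 1 − 208/326.912 = 0.3637431…
Then the exponent is δ²μ/2 = (μ − 208)²/(2μ) = 21.626713.

21.627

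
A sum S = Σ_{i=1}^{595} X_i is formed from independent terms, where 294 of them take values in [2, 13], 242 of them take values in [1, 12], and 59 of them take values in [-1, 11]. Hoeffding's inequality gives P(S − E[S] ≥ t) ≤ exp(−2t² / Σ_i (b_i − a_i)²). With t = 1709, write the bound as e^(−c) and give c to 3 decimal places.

79.635

Σ(b_i − a_i)² = 294·11² + 242·11² + 59·12² = 73352.
c = 2t² / 73352 = 2·1709² / 73352 = 79.6347.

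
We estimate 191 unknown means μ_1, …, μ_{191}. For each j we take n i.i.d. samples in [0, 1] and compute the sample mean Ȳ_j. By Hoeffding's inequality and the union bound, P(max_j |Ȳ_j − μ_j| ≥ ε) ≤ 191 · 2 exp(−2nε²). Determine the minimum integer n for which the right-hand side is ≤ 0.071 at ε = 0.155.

Need 2·191·exp(−2nε²) ≤ 0.071, i.e. exp(−2nε²) ≤ 0.071/382.
So 2nε² ≥ ln(382/0.071) = 8.590496.
Hence n ≥ 8.590496/(2·0.155²) = 178.782.
The smallest integer n is 179.

179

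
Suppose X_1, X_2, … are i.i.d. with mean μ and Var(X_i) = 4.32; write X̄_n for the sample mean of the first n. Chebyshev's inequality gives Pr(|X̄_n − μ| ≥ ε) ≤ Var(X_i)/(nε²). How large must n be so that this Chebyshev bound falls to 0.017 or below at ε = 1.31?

149

Require 4.32/(n·1.31²) ≤ 0.017, i.e. n ≥ 4.32/(0.017·1.31²) = 148.079.
The smallest integer n is 149.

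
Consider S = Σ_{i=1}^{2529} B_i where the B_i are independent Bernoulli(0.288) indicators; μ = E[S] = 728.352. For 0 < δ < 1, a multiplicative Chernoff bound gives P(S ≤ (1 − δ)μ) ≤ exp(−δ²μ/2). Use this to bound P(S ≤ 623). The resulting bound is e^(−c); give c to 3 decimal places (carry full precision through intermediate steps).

7.619

Write 623 = (1 − δ)μ, so δ = 1 − 623/728.352 = 0.1446443…
Then the exponent is δ²μ/2 = (μ − 623)²/(2μ) = 7.619286.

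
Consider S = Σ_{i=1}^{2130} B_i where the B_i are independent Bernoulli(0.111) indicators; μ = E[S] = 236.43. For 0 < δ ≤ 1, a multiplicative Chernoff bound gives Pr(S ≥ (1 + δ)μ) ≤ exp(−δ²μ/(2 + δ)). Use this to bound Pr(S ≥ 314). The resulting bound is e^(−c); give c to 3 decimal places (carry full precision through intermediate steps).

Write 314 = (1 + δ)μ, so δ = 314/236.43 − 1 = 0.3280887…
Then the exponent is δ²μ/(2 + δ) = (314 − μ)² / (μ·(2 + δ)) = 10.931644.

10.932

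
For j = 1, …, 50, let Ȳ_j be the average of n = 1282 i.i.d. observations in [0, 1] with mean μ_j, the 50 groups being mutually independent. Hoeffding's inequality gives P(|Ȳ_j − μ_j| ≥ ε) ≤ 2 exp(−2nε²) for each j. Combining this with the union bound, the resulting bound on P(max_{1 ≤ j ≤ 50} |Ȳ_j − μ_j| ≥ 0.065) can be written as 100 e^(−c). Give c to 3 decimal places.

Union bound over the 50 events: P(max_{1 ≤ j ≤ 50} |Ȳ_j − μ_j| ≥ 0.065) ≤ 50·2·exp(−2nε²) = 100 exp(−2·1282·0.065²).
So c = 2·1282·0.065² = 10.8329.

10.833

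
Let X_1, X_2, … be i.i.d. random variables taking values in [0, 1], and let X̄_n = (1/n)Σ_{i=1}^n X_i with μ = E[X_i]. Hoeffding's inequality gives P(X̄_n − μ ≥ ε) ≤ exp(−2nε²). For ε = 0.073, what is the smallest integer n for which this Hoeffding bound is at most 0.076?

Require exp(−2nε²) ≤ 0.076, i.e. 2nε² ≥ ln(1/0.076) = 2.577022.
So n ≥ 2.577022 / (2·0.073²) = 241.792.
The smallest integer n is 242.

242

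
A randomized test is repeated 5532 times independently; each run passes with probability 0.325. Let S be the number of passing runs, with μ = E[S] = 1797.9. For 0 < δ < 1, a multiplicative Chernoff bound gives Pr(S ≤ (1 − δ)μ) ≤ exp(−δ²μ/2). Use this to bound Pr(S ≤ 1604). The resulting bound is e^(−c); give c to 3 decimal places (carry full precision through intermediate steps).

Write 1604 = (1 − δ)μ, so δ = 1 − 1604/1797.9 = 0.107848…
Then the exponent is δ²μ/2 = (μ − 1604)²/(2μ) = 10.455868.

10.456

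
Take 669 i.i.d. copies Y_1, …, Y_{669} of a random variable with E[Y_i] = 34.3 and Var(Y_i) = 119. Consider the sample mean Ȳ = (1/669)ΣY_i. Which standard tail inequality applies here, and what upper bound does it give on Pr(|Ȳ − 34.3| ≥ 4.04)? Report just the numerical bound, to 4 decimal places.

0.0109

With mean and variance of each term known, Chebyshev's inequality bounds the deviation of the sum (or sample mean).
Var(Ȳ) = Var(Y_i)/n = 119/669 = 0.17788.
Chebyshev: Pr(|Ȳ − 34.3| ≥ 4.04) ≤ Var(Ȳ)/(4.04)² = 119/(669·4.04²) = 0.0109.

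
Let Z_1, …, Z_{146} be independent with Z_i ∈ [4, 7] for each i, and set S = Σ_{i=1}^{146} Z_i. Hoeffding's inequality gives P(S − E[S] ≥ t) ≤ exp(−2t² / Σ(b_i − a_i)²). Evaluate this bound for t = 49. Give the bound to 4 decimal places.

Σ(b_i − a_i)² = 146·(3)² = 1314.
Exponent = 2·49²/1314 = 3.6545.
Bound = exp(−3.6545) = 0.02587.

0.0259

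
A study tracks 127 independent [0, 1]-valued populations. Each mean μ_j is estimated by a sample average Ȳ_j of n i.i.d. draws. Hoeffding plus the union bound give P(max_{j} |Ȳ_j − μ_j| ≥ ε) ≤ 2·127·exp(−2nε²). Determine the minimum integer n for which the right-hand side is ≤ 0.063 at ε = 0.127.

258

Need 2·127·exp(−2nε²) ≤ 0.063, i.e. exp(−2nε²) ≤ 0.063/254.
So 2nε² ≥ ln(254/0.063) = 8.301955.
Hence n ≥ 8.301955/(2·0.127²) = 257.361.
The smallest integer n is 258.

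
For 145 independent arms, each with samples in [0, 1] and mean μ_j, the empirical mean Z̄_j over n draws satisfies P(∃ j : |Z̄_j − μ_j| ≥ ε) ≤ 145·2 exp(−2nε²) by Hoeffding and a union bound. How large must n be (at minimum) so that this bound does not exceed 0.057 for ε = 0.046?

2017

Need 2·145·exp(−2nε²) ≤ 0.057, i.e. exp(−2nε²) ≤ 0.057/290.
So 2nε² ≥ ln(290/0.057) = 8.534585.
Hence n ≥ 8.534585/(2·0.046²) = 2016.679.
The smallest integer n is 2017.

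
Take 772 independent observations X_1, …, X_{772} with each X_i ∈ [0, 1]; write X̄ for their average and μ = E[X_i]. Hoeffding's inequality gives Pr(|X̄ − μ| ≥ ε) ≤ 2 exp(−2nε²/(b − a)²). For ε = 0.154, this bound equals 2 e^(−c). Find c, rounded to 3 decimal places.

c = 2nε²/(b − a)² = 2·772·0.154² / 1² = 36.6175.

36.618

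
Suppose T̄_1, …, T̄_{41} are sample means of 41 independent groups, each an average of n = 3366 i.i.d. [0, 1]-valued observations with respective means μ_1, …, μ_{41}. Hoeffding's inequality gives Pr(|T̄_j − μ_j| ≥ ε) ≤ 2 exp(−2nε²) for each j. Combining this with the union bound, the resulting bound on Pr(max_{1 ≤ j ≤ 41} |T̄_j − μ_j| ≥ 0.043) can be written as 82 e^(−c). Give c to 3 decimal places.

Union bound over the 41 events: Pr(max_{1 ≤ j ≤ 41} |T̄_j − μ_j| ≥ 0.043) ≤ 41·2·exp(−2nε²) = 82 exp(−2·3366·0.043²).
So c = 2·3366·0.043² = 12.4475.

12.447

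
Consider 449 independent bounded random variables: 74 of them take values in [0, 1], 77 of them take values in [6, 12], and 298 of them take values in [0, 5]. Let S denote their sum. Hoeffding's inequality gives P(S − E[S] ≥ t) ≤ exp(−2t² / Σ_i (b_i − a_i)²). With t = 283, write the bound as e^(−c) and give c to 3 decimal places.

15.557

Σ(b_i − a_i)² = 74·1² + 77·6² + 298·5² = 10296.
c = 2t² / 10296 = 2·283² / 10296 = 15.5573.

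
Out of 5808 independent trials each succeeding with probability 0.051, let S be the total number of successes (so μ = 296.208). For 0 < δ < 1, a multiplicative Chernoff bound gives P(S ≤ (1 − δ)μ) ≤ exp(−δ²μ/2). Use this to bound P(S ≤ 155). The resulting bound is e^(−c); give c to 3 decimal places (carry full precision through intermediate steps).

Write 155 = (1 − δ)μ, so δ = 1 − 155/296.208 = 0.4767191…
Then the exponent is δ²μ/2 = (μ − 155)²/(2μ) = 33.658273.

33.658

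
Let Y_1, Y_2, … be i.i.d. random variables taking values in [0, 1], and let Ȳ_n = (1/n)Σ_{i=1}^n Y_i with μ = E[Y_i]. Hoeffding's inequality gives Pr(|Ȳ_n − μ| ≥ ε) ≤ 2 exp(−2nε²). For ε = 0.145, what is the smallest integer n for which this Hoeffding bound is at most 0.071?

Require 2·exp(−2nε²) ≤ 0.071, i.e. 2nε² ≥ ln(2/0.071) = 3.338223.
So n ≥ 3.338223 / (2·0.145²) = 79.387.
The smallest integer n is 80.

80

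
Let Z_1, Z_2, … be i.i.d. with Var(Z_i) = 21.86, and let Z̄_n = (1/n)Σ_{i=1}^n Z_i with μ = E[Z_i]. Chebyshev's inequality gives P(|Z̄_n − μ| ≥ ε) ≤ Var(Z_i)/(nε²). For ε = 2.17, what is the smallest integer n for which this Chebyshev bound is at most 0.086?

54

Require 21.86/(n·2.17²) ≤ 0.086, i.e. n ≥ 21.86/(0.086·2.17²) = 53.980.
The smallest integer n is 54.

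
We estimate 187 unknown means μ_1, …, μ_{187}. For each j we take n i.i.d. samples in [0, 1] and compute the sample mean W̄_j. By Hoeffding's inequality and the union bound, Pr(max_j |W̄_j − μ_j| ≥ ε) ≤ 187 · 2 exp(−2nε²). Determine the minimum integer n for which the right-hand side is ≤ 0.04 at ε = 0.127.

284

Need 2·187·exp(−2nε²) ≤ 0.04, i.e. exp(−2nε²) ≤ 0.04/374.
So 2nε² ≥ ln(374/0.04) = 9.143132.
Hence n ≥ 9.143132/(2·0.127²) = 283.438.
The smallest integer n is 284.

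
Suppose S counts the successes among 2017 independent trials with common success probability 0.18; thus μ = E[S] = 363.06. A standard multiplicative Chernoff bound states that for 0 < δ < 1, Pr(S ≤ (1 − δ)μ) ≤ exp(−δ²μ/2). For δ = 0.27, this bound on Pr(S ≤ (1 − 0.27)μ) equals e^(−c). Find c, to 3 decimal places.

13.234

c = δ²μ/2 = 0.27²·363.06/2 = 13.2335.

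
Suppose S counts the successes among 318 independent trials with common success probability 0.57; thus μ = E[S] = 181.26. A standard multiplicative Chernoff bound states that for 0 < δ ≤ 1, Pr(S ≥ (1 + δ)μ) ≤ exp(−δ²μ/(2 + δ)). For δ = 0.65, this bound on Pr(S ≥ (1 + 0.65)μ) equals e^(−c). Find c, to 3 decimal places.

c = δ²μ/(2 + δ) = 0.65²·181.26/(2 + 0.65) = 28.8990.

28.899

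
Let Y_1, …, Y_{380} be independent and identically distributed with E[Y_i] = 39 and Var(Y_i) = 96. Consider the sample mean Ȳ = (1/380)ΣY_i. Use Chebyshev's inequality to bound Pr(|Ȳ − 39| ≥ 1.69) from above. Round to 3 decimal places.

0.088

Var(Ȳ) = Var(Y_i)/n = 96/380 = 0.25263.
Chebyshev: Pr(|Ȳ − 39| ≥ 1.69) ≤ Var(Ȳ)/(1.69)² = 96/(380·1.69²) = 0.0885.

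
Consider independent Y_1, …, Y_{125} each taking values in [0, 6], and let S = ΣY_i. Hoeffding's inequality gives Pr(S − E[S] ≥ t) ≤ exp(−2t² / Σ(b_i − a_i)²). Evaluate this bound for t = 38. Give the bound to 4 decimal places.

Σ(b_i − a_i)² = 125·(6)² = 4500.
Exponent = 2·38²/4500 = 0.6418.
Bound = exp(−0.6418) = 0.52636.

0.5264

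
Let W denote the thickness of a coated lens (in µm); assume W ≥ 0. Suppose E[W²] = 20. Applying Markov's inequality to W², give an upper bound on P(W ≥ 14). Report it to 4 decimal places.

Since W ≥ 0, the event {W ≥ 14} is the same as {W² ≥ 196}.
Markov's inequality applied to W² gives P(W² ≥ 196) ≤ E[W²]/196 = 20/196 = 0.1020.

0.1020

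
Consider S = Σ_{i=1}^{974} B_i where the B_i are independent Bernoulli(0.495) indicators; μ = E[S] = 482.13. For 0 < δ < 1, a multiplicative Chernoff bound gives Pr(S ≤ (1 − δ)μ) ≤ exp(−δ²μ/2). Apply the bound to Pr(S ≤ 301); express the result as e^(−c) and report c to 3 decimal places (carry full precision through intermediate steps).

Write 301 = (1 − δ)μ, so δ = 1 − 301/482.13 = 0.3756871…
Then the exponent is δ²μ/2 = (μ − 301)²/(2μ) = 34.024098.

34.024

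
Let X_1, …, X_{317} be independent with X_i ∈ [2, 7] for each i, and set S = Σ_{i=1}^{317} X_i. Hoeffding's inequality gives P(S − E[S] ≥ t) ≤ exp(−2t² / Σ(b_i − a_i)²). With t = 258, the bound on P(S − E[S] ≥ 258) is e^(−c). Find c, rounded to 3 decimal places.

Σ(b_i − a_i)² = 317·(5)² = 7925.
c = 2t²/7925 = 2·258²/7925 = 16.7985.

16.798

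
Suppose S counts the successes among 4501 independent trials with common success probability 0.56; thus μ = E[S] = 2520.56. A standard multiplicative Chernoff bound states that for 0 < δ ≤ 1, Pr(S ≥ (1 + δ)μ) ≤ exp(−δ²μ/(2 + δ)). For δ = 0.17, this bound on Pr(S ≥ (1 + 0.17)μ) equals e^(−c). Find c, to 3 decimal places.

c = δ²μ/(2 + δ) = 0.17²·2520.56/(2 + 0.17) = 33.5687.

33.569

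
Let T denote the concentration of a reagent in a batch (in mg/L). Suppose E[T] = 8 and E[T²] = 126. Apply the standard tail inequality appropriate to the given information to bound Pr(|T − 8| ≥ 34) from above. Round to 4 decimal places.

The first two moments determine the variance, so Chebyshev's inequality is the sharpest standard bound available.
Var(T) = E[T²] − (E[T])² = 126 − 64 = 62.
Chebyshev's inequality: Pr(|T − μ| ≥ t) ≤ Var(T)/t² = 62/1156 = 0.0536.

0.0536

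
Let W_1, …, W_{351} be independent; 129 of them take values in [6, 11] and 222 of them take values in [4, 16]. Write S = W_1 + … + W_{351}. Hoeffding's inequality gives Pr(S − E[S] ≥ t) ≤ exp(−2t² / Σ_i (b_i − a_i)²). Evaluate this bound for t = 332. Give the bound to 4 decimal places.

Σ(b_i − a_i)² = 129·5² + 222·12² = 35193.
Exponent = 2·332² / 35193 = 6.26397.
Bound = exp(−6.26397) = 0.00190.

0.0019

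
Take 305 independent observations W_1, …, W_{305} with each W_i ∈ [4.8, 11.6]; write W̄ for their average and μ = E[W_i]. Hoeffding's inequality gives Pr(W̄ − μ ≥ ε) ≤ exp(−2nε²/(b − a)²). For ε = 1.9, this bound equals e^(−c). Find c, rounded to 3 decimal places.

47.623

c = 2nε²/(b − a)² = 2·305·1.9² / 6.8² = 47.6233.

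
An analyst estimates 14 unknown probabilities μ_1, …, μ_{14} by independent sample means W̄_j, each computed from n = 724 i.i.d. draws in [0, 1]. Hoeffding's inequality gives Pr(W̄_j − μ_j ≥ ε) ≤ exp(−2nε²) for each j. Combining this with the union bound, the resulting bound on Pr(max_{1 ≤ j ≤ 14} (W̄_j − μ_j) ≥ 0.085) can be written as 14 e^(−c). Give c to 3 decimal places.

Union bound over the 14 events: Pr(max_{1 ≤ j ≤ 14} (W̄_j − μ_j) ≥ 0.085) ≤ 14·exp(−2nε²) = 14 exp(−2·724·0.085²).
So c = 2·724·0.085² = 10.4618.

10.462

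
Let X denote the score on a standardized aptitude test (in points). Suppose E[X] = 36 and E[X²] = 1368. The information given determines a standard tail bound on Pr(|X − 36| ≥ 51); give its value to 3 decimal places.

The first two moments determine the variance, so Chebyshev's inequality is the sharpest standard bound available.
Var(X) = E[X²] − (E[X])² = 1368 − 1296 = 72.
Chebyshev's inequality: Pr(|X − μ| ≥ t) ≤ Var(X)/t² = 72/2601 = 0.0277.

0.028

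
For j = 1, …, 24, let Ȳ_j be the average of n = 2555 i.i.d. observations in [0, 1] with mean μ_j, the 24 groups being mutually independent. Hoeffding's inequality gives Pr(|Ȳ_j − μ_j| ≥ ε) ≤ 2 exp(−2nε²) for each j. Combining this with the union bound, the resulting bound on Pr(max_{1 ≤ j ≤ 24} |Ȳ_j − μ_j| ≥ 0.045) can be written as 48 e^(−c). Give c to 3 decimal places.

10.348

Union bound over the 24 events: Pr(max_{1 ≤ j ≤ 24} |Ȳ_j − μ_j| ≥ 0.045) ≤ 24·2·exp(−2nε²) = 48 exp(−2·2555·0.045²).
So c = 2·2555·0.045² = 10.3477.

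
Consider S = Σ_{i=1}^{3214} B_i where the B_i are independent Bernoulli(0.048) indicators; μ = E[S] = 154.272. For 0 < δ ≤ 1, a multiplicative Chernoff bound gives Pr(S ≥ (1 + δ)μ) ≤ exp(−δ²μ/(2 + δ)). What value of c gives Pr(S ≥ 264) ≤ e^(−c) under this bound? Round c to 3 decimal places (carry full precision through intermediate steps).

Write 264 = (1 + δ)μ, so δ = 264/154.272 − 1 = 0.7112632…
Then the exponent is δ²μ/(2 + δ) = (264 − μ)² / (μ·(2 + δ)) = 28.785656.

28.786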